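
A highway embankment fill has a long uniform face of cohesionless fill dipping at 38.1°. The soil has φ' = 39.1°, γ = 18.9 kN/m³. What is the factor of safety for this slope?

FS = 1.04

For a dry cohesionless infinite slope the factor of safety is FS = tanφ' / tanβ.
FS = tan39.1° / tan38.1° = 0.8127 / 0.7841 = 1.036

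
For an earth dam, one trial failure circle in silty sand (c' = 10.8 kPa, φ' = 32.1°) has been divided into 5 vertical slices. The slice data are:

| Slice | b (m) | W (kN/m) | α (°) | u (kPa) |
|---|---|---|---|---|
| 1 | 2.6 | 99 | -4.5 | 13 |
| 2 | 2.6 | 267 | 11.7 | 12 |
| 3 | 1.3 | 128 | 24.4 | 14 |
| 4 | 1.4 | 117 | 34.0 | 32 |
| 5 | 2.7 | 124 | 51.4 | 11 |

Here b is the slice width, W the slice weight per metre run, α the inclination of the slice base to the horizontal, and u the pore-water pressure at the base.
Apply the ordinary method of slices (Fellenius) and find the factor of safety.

Ordinary method of slices: FS = Σ[c'·Δl_i + (W_i cosα_i − u_i·Δl_i)·tanφ'] / Σ W_i sinα_i, with Δl_i = b_i / cosα_i.
Slice 1: Δl = 2.6/cos(-4.5°) = 2.608 m; N'_1 = 99·cos(-4.5°) − 13·2.608 = 64.8; c'Δl = 28.17; W sinα = -7.8
Slice 2: Δl = 2.6/cos11.7° = 2.655 m; N'_2 = 267·cos11.7° − 12·2.655 = 229.6; c'Δl = 28.68; W sinα = 54.1
Slice 3: Δl = 1.3/cos24.4° = 1.427 m; N'_3 = 128·cos24.4° − 14·1.427 = 96.6; c'Δl = 15.42; W sinα = 52.9
Slice 4: Δl = 1.4/cos34.0° = 1.689 m; N'_4 = 117·cos34.0° − 32·1.689 = 43.0; c'Δl = 18.24; W sinα = 65.4
Slice 5: Δl = 2.7/cos51.4° = 4.328 m; N'_5 = 124·cos51.4° − 11·4.328 = 29.8; c'Δl = 46.74; W sinα = 96.9
Σc'Δl = 137.2 kN/m; ΣN' = 463.7 kN/m; ΣW sinα = 261.6 kN/m
Resisting = 137.2 + 463.7·tan32.1° = 137.2 + 290.9 = 428.1 kN/m
FS = 428.1 / 261.6 = 1.637

FS = 1.64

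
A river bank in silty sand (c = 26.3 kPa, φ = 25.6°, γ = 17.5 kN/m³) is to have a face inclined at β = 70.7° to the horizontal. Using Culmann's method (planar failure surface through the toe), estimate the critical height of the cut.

H_c = 17.40 m

Culmann's analysis gives the critical failure plane at α_cr = (β + φ)/2 = (70.7 + 25.6)/2 = 48.2°, and the critical height
H_c = (4c/γ) · sinβ cosφ / [1 − cos(β − φ)]
    = (4·26.3/17.5) · sin70.7°·cos25.6° / [1 − cos(45.1°)]
    = 6.011 · 0.9438·0.9018 / [1 − 0.7059]
    = 6.011 · 0.8512 / 0.2941
    = 17.40 m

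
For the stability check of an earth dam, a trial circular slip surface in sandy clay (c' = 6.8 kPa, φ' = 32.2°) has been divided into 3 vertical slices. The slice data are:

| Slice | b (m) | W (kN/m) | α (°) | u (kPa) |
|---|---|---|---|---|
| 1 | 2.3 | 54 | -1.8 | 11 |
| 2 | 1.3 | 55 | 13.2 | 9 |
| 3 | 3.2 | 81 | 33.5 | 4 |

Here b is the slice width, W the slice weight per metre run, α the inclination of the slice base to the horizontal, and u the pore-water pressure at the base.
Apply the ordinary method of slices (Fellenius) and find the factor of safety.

Ordinary method of slices: FS = Σ[c'·Δl_i + (W_i cosα_i − u_i·Δl_i)·tanφ'] / Σ W_i sinα_i, with Δl_i = b_i / cosα_i.
Slice 1: Δl = 2.3/cos(-1.8°) = 2.301 m; N'_1 = 54·cos(-1.8°) − 11·2.301 = 28.7; c'Δl = 15.65; W sinα = -1.7
Slice 2: Δl = 1.3/cos13.2° = 1.335 m; N'_2 = 55·cos13.2° − 9·1.335 = 41.5; c'Δl = 9.08; W sinα = 12.6
Slice 3: Δl = 3.2/cos33.5° = 3.837 m; N'_3 = 81·cos33.5° − 4·3.837 = 52.2; c'Δl = 26.09; W sinα = 44.7
Σc'Δl = 50.8 kN/m; ΣN' = 122.4 kN/m; ΣW sinα = 55.6 kN/m
Resisting = 50.8 + 122.4·tan32.2° = 50.8 + 77.1 = 127.9 kN/m
FS = 127.9 / 55.6 = 2.301

FS = 2.30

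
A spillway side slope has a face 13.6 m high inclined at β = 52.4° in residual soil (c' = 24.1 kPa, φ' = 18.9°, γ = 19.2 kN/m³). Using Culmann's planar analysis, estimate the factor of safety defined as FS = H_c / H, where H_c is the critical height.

FS = 1.67

H_c = (4c'/γ) · sinβ cosφ' / [1 − cos(β − φ')]
    = (4·24.1/19.2) · sin52.4°·cos18.9° / [1 − cos33.5°]
    = 5.021 · 0.7496 / 0.1661 = 22.66 m
FS = H_c / H = 22.66 / 13.6 = 1.666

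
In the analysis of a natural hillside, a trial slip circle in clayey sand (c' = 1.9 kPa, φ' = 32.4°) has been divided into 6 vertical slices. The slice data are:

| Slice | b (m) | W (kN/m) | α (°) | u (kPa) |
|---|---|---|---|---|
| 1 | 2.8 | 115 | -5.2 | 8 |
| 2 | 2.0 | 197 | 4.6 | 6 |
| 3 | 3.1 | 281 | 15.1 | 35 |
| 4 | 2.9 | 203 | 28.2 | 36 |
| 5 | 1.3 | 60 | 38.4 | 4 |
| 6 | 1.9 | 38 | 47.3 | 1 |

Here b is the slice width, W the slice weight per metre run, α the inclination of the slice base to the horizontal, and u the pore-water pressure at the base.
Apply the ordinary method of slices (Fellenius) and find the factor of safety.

FS = 1.61

Ordinary method of slices: FS = Σ[c'·Δl_i + (W_i cosα_i − u_i·Δl_i)·tanφ'] / Σ W_i sinα_i, with Δl_i = b_i / cosα_i.
Slice 1: Δl = 2.8/cos(-5.2°) = 2.812 m; N'_1 = 115·cos(-5.2°) − 8·2.812 = 92.0; c'Δl = 5.34; W sinα = -10.4
Slice 2: Δl = 2.0/cos4.6° = 2.006 m; N'_2 = 197·cos4.6° − 6·2.006 = 184.3; c'Δl = 3.81; W sinα = 15.8
Slice 3: Δl = 3.1/cos15.1° = 3.211 m; N'_3 = 281·cos15.1° − 35·3.211 = 158.9; c'Δl = 6.10; W sinα = 73.2
Slice 4: Δl = 2.9/cos28.2° = 3.291 m; N'_4 = 203·cos28.2° − 36·3.291 = 60.4; c'Δl = 6.25; W sinα = 95.9
Slice 5: Δl = 1.3/cos38.4° = 1.659 m; N'_5 = 60·cos38.4° − 4·1.659 = 40.4; c'Δl = 3.15; W sinα = 37.3
Slice 6: Δl = 1.9/cos47.3° = 2.802 m; N'_6 = 38·cos47.3° − 1·2.802 = 23.0; c'Δl = 5.32; W sinα = 27.9
Σc'Δl = 30.0 kN/m; ΣN' = 559.1 kN/m; ΣW sinα = 239.7 kN/m
Resisting = 30.0 + 559.1·tan32.4° = 30.0 + 354.8 = 384.8 kN/m
FS = 384.8 / 239.7 = 1.605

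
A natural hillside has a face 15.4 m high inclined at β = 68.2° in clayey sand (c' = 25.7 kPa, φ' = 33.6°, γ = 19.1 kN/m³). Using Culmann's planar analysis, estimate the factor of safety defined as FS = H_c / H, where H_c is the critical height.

FS = 1.53

H_c = (4c'/γ) · sinβ cosφ' / [1 − cos(β − φ')]
    = (4·25.7/19.1) · sin68.2°·cos33.6° / [1 − cos34.6°]
    = 5.382 · 0.7734 / 0.1769 = 23.53 m
FS = H_c / H = 23.53 / 15.4 = 1.528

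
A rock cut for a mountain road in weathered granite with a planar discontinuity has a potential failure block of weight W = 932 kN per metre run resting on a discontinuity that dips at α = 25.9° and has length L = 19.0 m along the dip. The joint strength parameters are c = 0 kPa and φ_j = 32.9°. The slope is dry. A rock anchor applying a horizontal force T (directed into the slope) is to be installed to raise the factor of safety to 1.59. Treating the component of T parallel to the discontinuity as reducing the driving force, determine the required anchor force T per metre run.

Resolving forces along and normal to the sliding plane, with the horizontal anchor force T adding T·sinα to the effective normal force and T·cosα acting up the plane against the driving force:
FS = [cL + (W cosα + T sinα) tanφ_j] / [W sinα − T cosα]
Without the anchor: N' = 838.4 kN/m, driving T_d = 407.1 kN/m, resisting R = 0·19.0 + 838.4·tan32.9° = 542.4 kN/m, FS = 1.33.
Setting FS = 1.59 and solving for T:
1.59·(407.1 − T cos25.9°) = 542.4 + T sin25.9°·tan32.9°
T·(sin25.9°·tan32.9° + 1.59·cos25.9°) = 1.59·407.1 − 542.4
T·(0.4368·0.6469 + 1.59·0.8996) = 647.3 − 542.4 = 104.9
T·1.7129 = 104.9
T = 61.2 kN/m

T = 61 kN/m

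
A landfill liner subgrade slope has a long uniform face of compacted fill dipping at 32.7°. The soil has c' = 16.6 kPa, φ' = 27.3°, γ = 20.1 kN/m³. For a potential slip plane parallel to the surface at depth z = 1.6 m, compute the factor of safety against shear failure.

For an infinite slope with a slip plane parallel to the surface (no pore pressure): FS = [c' + γz cos²β tanφ'] / [γz sinβ cosβ].
γz = 20.1·1.6 = 32.16 kN/m²
Numerator = 16.6 + 32.16·cos²32.7°·tan27.3° = 16.6 + 32.16·0.7081·0.5161 = 28.354 kPa
Denominator = 32.16·sin32.7°·cos32.7° = 32.16·0.5402·0.8415 = 14.621 kPa
FS = 28.354 / 14.621 = 1.939

FS = 1.94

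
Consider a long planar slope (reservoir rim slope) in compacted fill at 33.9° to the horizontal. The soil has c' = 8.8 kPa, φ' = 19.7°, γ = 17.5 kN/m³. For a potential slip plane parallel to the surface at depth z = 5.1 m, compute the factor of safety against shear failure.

FS = 0.75

For an infinite slope with a slip plane parallel to the surface (no pore pressure): FS = [c' + γz cos²β tanφ'] / [γz sinβ cosβ].
γz = 17.5·5.1 = 89.25 kN/m²
Numerator = 8.8 + 89.25·cos²33.9°·tan19.7° = 8.8 + 89.25·0.6889·0.3581 = 30.815 kPa
Denominator = 89.25·sin33.9°·cos33.9° = 89.25·0.5577·0.8300 = 41.317 kPa
FS = 30.815 / 41.317 = 0.746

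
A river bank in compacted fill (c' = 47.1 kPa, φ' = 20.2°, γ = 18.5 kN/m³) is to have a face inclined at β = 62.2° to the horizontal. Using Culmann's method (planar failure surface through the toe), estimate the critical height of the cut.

Culmann's analysis gives the critical failure plane at α_cr = (β + φ')/2 = (62.2 + 20.2)/2 = 41.2°, and the critical height
H_c = (4c'/γ) · sinβ cosφ' / [1 − cos(β − φ')]
    = (4·47.1/18.5) · sin62.2°·cos20.2° / [1 − cos(42.0°)]
    = 10.184 · 0.8846·0.9385 / [1 − 0.7431]
    = 10.184 · 0.8302 / 0.2569
    = 32.91 m

H_c = 32.91 m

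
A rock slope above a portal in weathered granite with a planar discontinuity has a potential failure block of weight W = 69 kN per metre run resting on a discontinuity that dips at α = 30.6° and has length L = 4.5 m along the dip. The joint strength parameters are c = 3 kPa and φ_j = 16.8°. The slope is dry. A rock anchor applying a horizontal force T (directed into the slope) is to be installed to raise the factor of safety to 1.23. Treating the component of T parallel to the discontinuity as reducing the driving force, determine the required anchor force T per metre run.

T = 10 kN/m

Resolving forces along and normal to the sliding plane, with the horizontal anchor force T adding T·sinα to the effective normal force and T·cosα acting up the plane against the driving force:
FS = [cL + (W cosα + T sinα) tanφ_j] / [W sinα − T cosα]
Without the anchor: N' = 59.4 kN/m, driving T_d = 35.1 kN/m, resisting R = 3·4.5 + 59.4·tan16.8° = 31.4 kN/m, FS = 0.89.
Setting FS = 1.23 and solving for T:
1.23·(35.1 − T cos30.6°) = 31.4 + T sin30.6°·tan16.8°
T·(sin30.6°·tan16.8° + 1.23·cos30.6°) = 1.23·35.1 − 31.4
T·(0.5090·0.3019 + 1.23·0.8607) = 43.2 − 31.4 = 11.8
T·1.2124 = 11.8
T = 9.7 kN/m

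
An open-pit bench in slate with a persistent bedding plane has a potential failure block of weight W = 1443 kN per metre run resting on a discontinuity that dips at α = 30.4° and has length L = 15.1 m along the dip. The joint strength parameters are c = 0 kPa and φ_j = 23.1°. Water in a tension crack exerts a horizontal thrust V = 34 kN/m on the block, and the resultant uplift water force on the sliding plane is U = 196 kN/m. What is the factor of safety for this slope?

Resolving the block weight along and normal to the plane and applying the Mohr–Coulomb strength on the joint:
N' = W cosα − U − V sinα = 1443·cos30.4° − 196 − 34·sin30.4° = 1031.4 kN/m
Driving force T = W sinα + V cosα = 1443·sin30.4° + 34·cos30.4° = 759.5 kN/m
Resisting force R = c·L + N'·tanφ_j = 0·15.1 + 1031.4·tan23.1° = 0.0 + 439.9 = 439.9 kN/m
FS = R / T = 439.9 / 759.5 = 0.579

FS = 0.58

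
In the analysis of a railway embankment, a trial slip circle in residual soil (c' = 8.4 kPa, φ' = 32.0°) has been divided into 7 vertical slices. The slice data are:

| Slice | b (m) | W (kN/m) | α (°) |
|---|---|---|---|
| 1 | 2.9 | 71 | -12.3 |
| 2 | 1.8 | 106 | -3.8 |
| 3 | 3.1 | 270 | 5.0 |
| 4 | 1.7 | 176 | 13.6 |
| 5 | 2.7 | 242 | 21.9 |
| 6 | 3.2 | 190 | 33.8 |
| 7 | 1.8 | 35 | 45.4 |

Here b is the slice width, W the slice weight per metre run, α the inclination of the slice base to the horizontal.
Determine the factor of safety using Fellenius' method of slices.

Ordinary method of slices: FS = Σ[c'·Δl_i + (W_i cosα_i)·tanφ'] / Σ W_i sinα_i, with Δl_i = b_i / cosα_i.
Slice 1: Δl = 2.9/cos(-12.3°) = 2.968 m; N'_1 = 71·cos(-12.3°) = 69.4; c'Δl = 24.93; W sinα = -15.1
Slice 2: Δl = 1.8/cos(-3.8°) = 1.804 m; N'_2 = 106·cos(-3.8°) = 105.8; c'Δl = 15.15; W sinα = -7.0
Slice 3: Δl = 3.1/cos5.0° = 3.112 m; N'_3 = 270·cos5.0° = 269.0; c'Δl = 26.14; W sinα = 23.5
Slice 4: Δl = 1.7/cos13.6° = 1.749 m; N'_4 = 176·cos13.6° = 171.1; c'Δl = 14.69; W sinα = 41.4
Slice 5: Δl = 2.7/cos21.9° = 2.910 m; N'_5 = 242·cos21.9° = 224.5; c'Δl = 24.44; W sinα = 90.3
Slice 6: Δl = 3.2/cos33.8° = 3.851 m; N'_6 = 190·cos33.8° = 157.9; c'Δl = 32.35; W sinα = 105.7
Slice 7: Δl = 1.8/cos45.4° = 2.564 m; N'_7 = 35·cos45.4° = 24.6; c'Δl = 21.53; W sinα = 24.9
Σc'Δl = 159.2 kN/m; ΣN' = 1022.2 kN/m; ΣW sinα = 263.6 kN/m
Resisting = 159.2 + 1022.2·tan32.0° = 159.2 + 638.7 = 798.0 kN/m
FS = 798.0 / 263.6 = 3.027

FS = 3.03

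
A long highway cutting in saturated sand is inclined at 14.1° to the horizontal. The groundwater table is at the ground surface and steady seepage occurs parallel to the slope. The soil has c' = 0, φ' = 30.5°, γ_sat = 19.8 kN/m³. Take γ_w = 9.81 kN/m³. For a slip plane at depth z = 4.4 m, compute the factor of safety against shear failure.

With seepage parallel to the slope and the water table at the surface, the effective normal stress on the slip plane uses the buoyant unit weight γ' = γ_sat − γ_w while the driving shear stress uses γ_sat:
FS = [c' + γ' z cos²β tanφ'] / [γ_sat z sinβ cosβ]
(For c' = 0 this reduces to FS = (γ'/γ_sat)·tanφ'/tanβ.)
γ' = 19.8 − 9.81 = 9.99 kN/m³
Numerator = 0.0 + 9.99·4.4·cos²14.1°·tan30.5° = 0.0 + 9.99·4.4·0.9407·0.5890 = 24.355 kPa
Denominator = 19.8·4.4·sin14.1°·cos14.1° = 19.8·4.4·0.2436·0.9699 = 20.584 kPa
FS = 24.355 / 20.584 = 1.183

FS = 1.18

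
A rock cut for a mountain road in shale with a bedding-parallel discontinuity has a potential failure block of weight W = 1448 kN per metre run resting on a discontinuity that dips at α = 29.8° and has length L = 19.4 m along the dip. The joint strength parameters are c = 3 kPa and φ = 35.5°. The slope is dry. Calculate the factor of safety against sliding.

FS = 1.33

Resolving the block weight along and normal to the plane and applying the Mohr–Coulomb strength on the joint:
N' = W cosα = 1448·cos29.8° = 1256.5 kN/m
Driving force T = W sinα = 1448·sin29.8° = 719.6 kN/m
Resisting force R = c·L + N'·tanφ = 3·19.4 + 1256.5·tan35.5° = 58.2 + 896.3 = 954.5 kN/m
FS = R / T = 954.5 / 719.6 = 1.326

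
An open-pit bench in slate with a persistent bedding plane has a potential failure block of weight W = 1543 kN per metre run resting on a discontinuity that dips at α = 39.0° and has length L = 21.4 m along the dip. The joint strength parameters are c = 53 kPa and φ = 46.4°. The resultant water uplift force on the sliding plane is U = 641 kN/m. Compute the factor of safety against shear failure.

FS = 1.77

Resolving the block weight along and normal to the plane and applying the Mohr–Coulomb strength on the joint:
N' = W cosα − U = 1543·cos39.0° − 641 = 558.1 kN/m
Driving force T = W sinα = 1543·sin39.0° = 971.0 kN/m
Resisting force R = c·L + N'·tanφ = 53·21.4 + 558.1·tan46.4° = 1134.2 + 586.1 = 1720.3 kN/m
FS = R / T = 1720.3 / 971.0 = 1.772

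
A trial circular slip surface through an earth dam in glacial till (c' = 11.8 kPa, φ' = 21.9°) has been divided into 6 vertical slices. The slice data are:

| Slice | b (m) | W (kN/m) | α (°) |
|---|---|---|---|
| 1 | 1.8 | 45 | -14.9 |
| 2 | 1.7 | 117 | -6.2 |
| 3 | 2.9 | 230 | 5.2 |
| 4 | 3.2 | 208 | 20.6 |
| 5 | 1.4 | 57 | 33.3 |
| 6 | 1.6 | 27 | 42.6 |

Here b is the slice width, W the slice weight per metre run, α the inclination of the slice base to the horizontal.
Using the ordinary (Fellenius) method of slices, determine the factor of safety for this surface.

Ordinary method of slices: FS = Σ[c'·Δl_i + (W_i cosα_i)·tanφ'] / Σ W_i sinα_i, with Δl_i = b_i / cosα_i.
Slice 1: Δl = 1.8/cos(-14.9°) = 1.863 m; N'_1 = 45·cos(-14.9°) = 43.5; c'Δl = 21.98; W sinα = -11.6
Slice 2: Δl = 1.7/cos(-6.2°) = 1.710 m; N'_2 = 117·cos(-6.2°) = 116.3; c'Δl = 20.18; W sinα = -12.6
Slice 3: Δl = 2.9/cos5.2° = 2.912 m; N'_3 = 230·cos5.2° = 229.1; c'Δl = 34.36; W sinα = 20.8
Slice 4: Δl = 3.2/cos20.6° = 3.419 m; N'_4 = 208·cos20.6° = 194.7; c'Δl = 40.34; W sinα = 73.2
Slice 5: Δl = 1.4/cos33.3° = 1.675 m; N'_5 = 57·cos33.3° = 47.6; c'Δl = 19.77; W sinα = 31.3
Slice 6: Δl = 1.6/cos42.6° = 2.174 m; N'_6 = 27·cos42.6° = 19.9; c'Δl = 25.65; W sinα = 18.3
Σc'Δl = 162.3 kN/m; ΣN' = 651.1 kN/m; ΣW sinα = 119.4 kN/m
Resisting = 162.3 + 651.1·tan21.9° = 162.3 + 261.7 = 424.0 kN/m
FS = 424.0 / 119.4 = 3.551

FS = 3.55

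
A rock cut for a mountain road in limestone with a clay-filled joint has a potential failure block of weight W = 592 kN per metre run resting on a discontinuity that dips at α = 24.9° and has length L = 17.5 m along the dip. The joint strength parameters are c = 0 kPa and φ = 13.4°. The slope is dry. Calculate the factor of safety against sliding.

FS = 0.51

Resolving the block weight along and normal to the plane and applying the Mohr–Coulomb strength on the joint:
N' = W cosα = 592·cos24.9° = 537.0 kN/m
Driving force T = W sinα = 592·sin24.9° = 249.3 kN/m
Resisting force R = c·L + N'·tanφ = 0·17.5 + 537.0·tan13.4° = 0.0 + 127.9 = 127.9 kN/m
FS = R / T = 127.9 / 249.3 = 0.513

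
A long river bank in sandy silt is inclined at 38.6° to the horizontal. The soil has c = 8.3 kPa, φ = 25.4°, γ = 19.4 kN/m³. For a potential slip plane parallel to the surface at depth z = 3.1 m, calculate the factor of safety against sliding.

FS = 0.88

For an infinite slope with a slip plane parallel to the surface (no pore pressure): FS = [c + γz cos²β tanφ] / [γz sinβ cosβ].
γz = 19.4·3.1 = 60.14 kN/m²
Numerator = 8.3 + 60.14·cos²38.6°·tan25.4° = 8.3 + 60.14·0.6108·0.4748 = 25.742 kPa
Denominator = 60.14·sin38.6°·cos38.6° = 60.14·0.6239·0.7815 = 29.323 kPa
FS = 25.742 / 29.323 = 0.878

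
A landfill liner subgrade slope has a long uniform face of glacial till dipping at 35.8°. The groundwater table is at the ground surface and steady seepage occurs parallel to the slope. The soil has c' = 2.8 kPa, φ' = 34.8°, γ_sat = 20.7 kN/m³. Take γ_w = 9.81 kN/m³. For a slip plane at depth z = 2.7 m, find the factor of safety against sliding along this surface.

FS = 0.61

With seepage parallel to the slope and the water table at the surface, the effective normal stress on the slip plane uses the buoyant unit weight γ' = γ_sat − γ_w while the driving shear stress uses γ_sat:
FS = [c' + γ' z cos²β tanφ'] / [γ_sat z sinβ cosβ]
γ' = 20.7 − 9.81 = 10.89 kN/m³
Numerator = 2.8 + 10.89·2.7·cos²35.8°·tan34.8° = 2.8 + 10.89·2.7·0.6578·0.6950 = 16.243 kPa
Denominator = 20.7·2.7·sin35.8°·cos35.8° = 20.7·2.7·0.5850·0.8111 = 26.516 kPa
FS = 16.243 / 26.516 = 0.613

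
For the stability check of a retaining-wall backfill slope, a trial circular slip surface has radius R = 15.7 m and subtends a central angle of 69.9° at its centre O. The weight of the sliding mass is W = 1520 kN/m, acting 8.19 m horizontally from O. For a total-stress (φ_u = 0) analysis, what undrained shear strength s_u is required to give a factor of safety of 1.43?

FS = s_u·L_a·R / (W·d), so s_u = FS·W·d / (L_a·R).
Arc length L_a = R·θ = 15.7·(69.9°·π/180) = 15.7·1.2200 = 19.15 m
s_u = 1.43·1520·8.19 / (19.15·15.7) = 17801.8 / 300.71 = 59.20 kPa

s_u = 59.2 kPa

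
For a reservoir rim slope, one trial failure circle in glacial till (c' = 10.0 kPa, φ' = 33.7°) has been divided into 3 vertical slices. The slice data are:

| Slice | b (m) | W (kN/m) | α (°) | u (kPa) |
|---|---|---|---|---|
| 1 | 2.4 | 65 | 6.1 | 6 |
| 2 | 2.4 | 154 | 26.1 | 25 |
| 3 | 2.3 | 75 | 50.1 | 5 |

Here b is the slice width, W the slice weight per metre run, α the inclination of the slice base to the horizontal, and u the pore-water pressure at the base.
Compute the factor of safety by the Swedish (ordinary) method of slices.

FS = 1.42

Ordinary method of slices: FS = Σ[c'·Δl_i + (W_i cosα_i − u_i·Δl_i)·tanφ'] / Σ W_i sinα_i, with Δl_i = b_i / cosα_i.
Slice 1: Δl = 2.4/cos6.1° = 2.414 m; N'_1 = 65·cos6.1° − 6·2.414 = 50.1; c'Δl = 24.14; W sinα = 6.9
Slice 2: Δl = 2.4/cos26.1° = 2.673 m; N'_2 = 154·cos26.1° − 25·2.673 = 71.5; c'Δl = 26.73; W sinα = 67.8
Slice 3: Δl = 2.3/cos50.1° = 3.586 m; N'_3 = 75·cos50.1° − 5·3.586 = 30.2; c'Δl = 35.86; W sinα = 57.5
Σc'Δl = 86.7 kN/m; ΣN' = 151.8 kN/m; ΣW sinα = 132.2 kN/m
Resisting = 86.7 + 151.8·tan33.7° = 86.7 + 101.2 = 188.0 kN/m
FS = 188.0 / 132.2 = 1.422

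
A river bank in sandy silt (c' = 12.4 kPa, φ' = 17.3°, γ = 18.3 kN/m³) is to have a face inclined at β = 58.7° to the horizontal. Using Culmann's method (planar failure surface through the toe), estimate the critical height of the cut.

H_c = 8.85 m

Culmann's analysis gives the critical failure plane at α_cr = (β + φ')/2 = (58.7 + 17.3)/2 = 38.0°, and the critical height
H_c = (4c'/γ) · sinβ cosφ' / [1 − cos(β − φ')]
    = (4·12.4/18.3) · sin58.7°·cos17.3° / [1 − cos(41.4°)]
    = 2.710 · 0.8545·0.9548 / [1 − 0.7501]
    = 2.710 · 0.8158 / 0.2499
    = 8.85 m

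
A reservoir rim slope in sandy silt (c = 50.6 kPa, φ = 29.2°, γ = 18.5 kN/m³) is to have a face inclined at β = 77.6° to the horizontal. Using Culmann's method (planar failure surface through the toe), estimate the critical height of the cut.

Culmann's analysis gives the critical failure plane at α_cr = (β + φ)/2 = (77.6 + 29.2)/2 = 53.4°, and the critical height
H_c = (4c/γ) · sinβ cosφ / [1 − cos(β − φ)]
    = (4·50.6/18.5) · sin77.6°·cos29.2° / [1 − cos(48.4°)]
    = 10.941 · 0.9767·0.8729 / [1 − 0.6639]
    = 10.941 · 0.8526 / 0.3361
    = 27.75 m

H_c = 27.75 m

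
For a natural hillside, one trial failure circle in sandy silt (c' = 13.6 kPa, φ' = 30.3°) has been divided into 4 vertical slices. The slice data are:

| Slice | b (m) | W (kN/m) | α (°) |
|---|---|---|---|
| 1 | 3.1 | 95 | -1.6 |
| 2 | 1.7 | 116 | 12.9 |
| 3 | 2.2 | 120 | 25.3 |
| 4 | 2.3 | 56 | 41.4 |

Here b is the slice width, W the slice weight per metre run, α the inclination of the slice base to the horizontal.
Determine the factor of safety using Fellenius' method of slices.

FS = 3.14

Ordinary method of slices: FS = Σ[c'·Δl_i + (W_i cosα_i)·tanφ'] / Σ W_i sinα_i, with Δl_i = b_i / cosα_i.
Slice 1: Δl = 3.1/cos(-1.6°) = 3.101 m; N'_1 = 95·cos(-1.6°) = 95.0; c'Δl = 42.18; W sinα = -2.7
Slice 2: Δl = 1.7/cos12.9° = 1.744 m; N'_2 = 116·cos12.9° = 113.1; c'Δl = 23.72; W sinα = 25.9
Slice 3: Δl = 2.2/cos25.3° = 2.433 m; N'_3 = 120·cos25.3° = 108.5; c'Δl = 33.09; W sinα = 51.3
Slice 4: Δl = 2.3/cos41.4° = 3.066 m; N'_4 = 56·cos41.4° = 42.0; c'Δl = 41.70; W sinα = 37.0
Σc'Δl = 140.7 kN/m; ΣN' = 358.5 kN/m; ΣW sinα = 111.6 kN/m
Resisting = 140.7 + 358.5·tan30.3° = 140.7 + 209.5 = 350.2 kN/m
FS = 350.2 / 111.6 = 3.139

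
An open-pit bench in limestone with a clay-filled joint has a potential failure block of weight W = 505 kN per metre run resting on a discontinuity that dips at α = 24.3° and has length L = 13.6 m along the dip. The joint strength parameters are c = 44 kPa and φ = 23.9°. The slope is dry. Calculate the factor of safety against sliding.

FS = 3.86

Resolving the block weight along and normal to the plane and applying the Mohr–Coulomb strength on the joint:
N' = W cosα = 505·cos24.3° = 460.3 kN/m
Driving force T = W sinα = 505·sin24.3° = 207.8 kN/m
Resisting force R = c·L + N'·tanφ = 44·13.6 + 460.3·tan23.9° = 598.4 + 204.0 = 802.4 kN/m
FS = R / T = 802.4 / 207.8 = 3.861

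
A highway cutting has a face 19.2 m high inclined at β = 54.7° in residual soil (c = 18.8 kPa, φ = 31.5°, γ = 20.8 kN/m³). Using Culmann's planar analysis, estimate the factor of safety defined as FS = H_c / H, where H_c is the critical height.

H_c = (4c/γ) · sinβ cosφ / [1 − cos(β − φ)]
    = (4·18.8/20.8) · sin54.7°·cos31.5° / [1 − cos23.2°]
    = 3.615 · 0.6959 / 0.0809 = 31.11 m
FS = H_c / H = 31.11 / 19.2 = 1.620

FS = 1.62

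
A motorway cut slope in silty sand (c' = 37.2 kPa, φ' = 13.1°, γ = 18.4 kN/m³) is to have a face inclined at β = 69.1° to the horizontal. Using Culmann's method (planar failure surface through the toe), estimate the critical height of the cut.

H_c = 16.69 m

Culmann's analysis gives the critical failure plane at α_cr = (β + φ')/2 = (69.1 + 13.1)/2 = 41.1°, and the critical height
H_c = (4c'/γ) · sinβ cosφ' / [1 − cos(β − φ')]
    = (4·37.2/18.4) · sin69.1°·cos13.1° / [1 − cos(56.0°)]
    = 8.087 · 0.9342·0.9740 / [1 − 0.5592]
    = 8.087 · 0.9099 / 0.4408
    = 16.69 m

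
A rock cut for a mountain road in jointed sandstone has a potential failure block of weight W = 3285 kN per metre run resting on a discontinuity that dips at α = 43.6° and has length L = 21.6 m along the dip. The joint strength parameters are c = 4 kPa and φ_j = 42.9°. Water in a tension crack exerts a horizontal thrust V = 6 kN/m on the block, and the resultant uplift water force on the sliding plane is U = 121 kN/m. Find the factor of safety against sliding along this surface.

Resolving the block weight along and normal to the plane and applying the Mohr–Coulomb strength on the joint:
N' = W cosα − U − V sinα = 3285·cos43.6° − 121 − 6·sin43.6° = 2253.8 kN/m
Driving force T = W sinα + V cosα = 3285·sin43.6° + 6·cos43.6° = 2269.7 kN/m
Resisting force R = c·L + N'·tanφ_j = 4·21.6 + 2253.8·tan42.9° = 86.4 + 2094.3 = 2180.7 kN/m
FS = R / T = 2180.7 / 2269.7 = 0.961

FS = 0.96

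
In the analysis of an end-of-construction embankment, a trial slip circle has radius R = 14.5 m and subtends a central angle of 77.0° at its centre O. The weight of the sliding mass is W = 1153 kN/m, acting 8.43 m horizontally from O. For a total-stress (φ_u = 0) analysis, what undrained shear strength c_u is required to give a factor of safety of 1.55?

FS = c_u·L_a·R / (W·d), so c_u = FS·W·d / (L_a·R).
Arc length L_a = R·θ = 14.5·(77.0°·π/180) = 14.5·1.3439 = 19.49 m
c_u = 1.55·1153·8.43 / (19.49·14.5) = 15065.7 / 282.56 = 53.32 kPa

c_u = 53.3 kPa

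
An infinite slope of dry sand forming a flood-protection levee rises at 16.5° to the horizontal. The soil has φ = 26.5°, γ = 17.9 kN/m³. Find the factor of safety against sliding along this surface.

For a dry cohesionless infinite slope the factor of safety is FS = tanφ / tanβ.
FS = tan26.5° / tan16.5° = 0.4986 / 0.2962 = 1.683

FS = 1.68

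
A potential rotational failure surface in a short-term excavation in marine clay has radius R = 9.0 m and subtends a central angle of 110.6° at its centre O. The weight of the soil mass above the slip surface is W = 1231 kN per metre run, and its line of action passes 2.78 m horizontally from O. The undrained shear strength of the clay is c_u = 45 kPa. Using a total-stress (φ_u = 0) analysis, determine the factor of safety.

Taking moments about the centre O, the resisting moment is provided by the undrained shear strength acting along the arc:
Arc length L_a = R·θ = 9.0·(110.6°·π/180) = 9.0·1.9303 = 17.37 m
M_R = c_u·L_a·R = 45·17.37·9.0 = 7036.1 kN·m/m
M_D = W·d = 1231·2.78 = 3422.2 kN·m/m
FS = M_R / M_D = 7036.1 / 3422.2 = 2.056

FS = 2.06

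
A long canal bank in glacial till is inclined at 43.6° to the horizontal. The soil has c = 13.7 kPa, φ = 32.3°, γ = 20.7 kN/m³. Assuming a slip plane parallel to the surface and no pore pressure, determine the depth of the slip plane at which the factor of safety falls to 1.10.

Setting FS = 1.10 in FS = [c + γz cos²β tanφ] / [γz sinβ cosβ] and solving for z:
z = c / [γ cosβ (FS·sinβ − cosβ·tanφ)]
  = 13.7 / [20.7·cos43.6°·(1.10·sin43.6° − cos43.6°·tan32.3°)]
  = 13.7 / [20.7·0.7242·(1.10·0.6896 − 0.7242·0.6322)]
  = 13.7 / 4.5088 = 3.039 m

z = 3.04 m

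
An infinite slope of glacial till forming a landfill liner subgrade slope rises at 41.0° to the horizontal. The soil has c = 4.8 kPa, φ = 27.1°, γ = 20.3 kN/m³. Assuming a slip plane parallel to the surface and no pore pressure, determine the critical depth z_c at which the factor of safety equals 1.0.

z_c = 1.16 m

Setting FS = 1.00 in FS = [c + γz cos²β tanφ] / [γz sinβ cosβ] and solving for z:
z = c / [γ cosβ (FS·sinβ − cosβ·tanφ)]
  = 4.8 / [20.3·cos41.0°·(1.00·sin41.0° − cos41.0°·tan27.1°)]
  = 4.8 / [20.3·0.7547·(1.00·0.6561 − 0.7547·0.5117)]
  = 4.8 / 4.1343 = 1.161 m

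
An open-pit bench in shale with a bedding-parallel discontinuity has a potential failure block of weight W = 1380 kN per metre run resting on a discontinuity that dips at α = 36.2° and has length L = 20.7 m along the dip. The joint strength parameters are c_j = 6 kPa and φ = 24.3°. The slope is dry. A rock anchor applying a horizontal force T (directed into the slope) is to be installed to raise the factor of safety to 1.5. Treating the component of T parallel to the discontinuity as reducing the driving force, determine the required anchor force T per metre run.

T = 403 kN/m

Resolving forces along and normal to the sliding plane, with the horizontal anchor force T adding T·sinα to the effective normal force and T·cosα acting up the plane against the driving force:
FS = [c_jL + (W cosα + T sinα) tanφ] / [W sinα − T cosα]
Without the anchor: N' = 1113.6 kN/m, driving T_d = 815.0 kN/m, resisting R = 6·20.7 + 1113.6·tan24.3° = 627.0 kN/m, FS = 0.77.
Setting FS = 1.5 and solving for T:
1.5·(815.0 − T cos36.2°) = 627.0 + T sin36.2°·tan24.3°
T·(sin36.2°·tan24.3° + 1.5·cos36.2°) = 1.5·815.0 − 627.0
T·(0.5906·0.4515 + 1.5·0.8070) = 1222.6 − 627.0 = 595.5
T·1.4771 = 595.5
T = 403.2 kN/m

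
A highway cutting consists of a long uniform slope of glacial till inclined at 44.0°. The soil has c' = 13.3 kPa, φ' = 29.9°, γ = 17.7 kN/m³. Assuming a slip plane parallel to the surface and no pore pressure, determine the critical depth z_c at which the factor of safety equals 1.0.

Setting FS = 1.00 in FS = [c' + γz cos²β tanφ'] / [γz sinβ cosβ] and solving for z:
z = c' / [γ cosβ (FS·sinβ − cosβ·tanφ')]
  = 13.3 / [17.7·cos44.0°·(1.00·sin44.0° − cos44.0°·tan29.9°)]
  = 13.3 / [17.7·0.7193·(1.00·0.6947 − 0.7193·0.5750)]
  = 13.3 / 3.5780 = 3.717 m

z_c = 3.72 m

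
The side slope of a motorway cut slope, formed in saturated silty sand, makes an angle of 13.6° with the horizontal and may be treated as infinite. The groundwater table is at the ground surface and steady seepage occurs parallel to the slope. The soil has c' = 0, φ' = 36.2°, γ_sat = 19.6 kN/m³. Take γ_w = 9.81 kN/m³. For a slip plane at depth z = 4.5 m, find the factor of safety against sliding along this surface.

FS = 1.51

With seepage parallel to the slope and the water table at the surface, the effective normal stress on the slip plane uses the buoyant unit weight γ' = γ_sat − γ_w while the driving shear stress uses γ_sat:
FS = [c' + γ' z cos²β tanφ'] / [γ_sat z sinβ cosβ]
(For c' = 0 this reduces to FS = (γ'/γ_sat)·tanφ'/tanβ.)
γ' = 19.6 − 9.81 = 9.79 kN/m³
Numerator = 0.0 + 9.79·4.5·cos²13.6°·tan36.2° = 0.0 + 9.79·4.5·0.9447·0.7319 = 30.461 kPa
Denominator = 19.6·4.5·sin13.6°·cos13.6° = 19.6·4.5·0.2351·0.9720 = 20.158 kPa
FS = 30.461 / 20.158 = 1.511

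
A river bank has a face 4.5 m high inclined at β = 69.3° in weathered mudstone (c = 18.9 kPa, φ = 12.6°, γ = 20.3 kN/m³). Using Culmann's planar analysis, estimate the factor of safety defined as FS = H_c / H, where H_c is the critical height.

H_c = (4c/γ) · sinβ cosφ / [1 − cos(β − φ)]
    = (4·18.9/20.3) · sin69.3°·cos12.6° / [1 − cos56.7°]
    = 3.724 · 0.9129 / 0.4510 = 7.54 m
FS = H_c / H = 7.54 / 4.5 = 1.675

FS = 1.68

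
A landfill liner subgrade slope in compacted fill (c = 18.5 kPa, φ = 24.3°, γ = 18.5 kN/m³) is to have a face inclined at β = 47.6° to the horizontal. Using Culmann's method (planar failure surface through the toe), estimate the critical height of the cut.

H_c = 33.01 m

Culmann's analysis gives the critical failure plane at α_cr = (β + φ)/2 = (47.6 + 24.3)/2 = 36.0°, and the critical height
H_c = (4c/γ) · sinβ cosφ / [1 − cos(β − φ)]
    = (4·18.5/18.5) · sin47.6°·cos24.3° / [1 − cos(23.3°)]
    = 4.000 · 0.7385·0.9114 / [1 − 0.9184]
    = 4.000 · 0.6730 / 0.0816
    = 33.01 m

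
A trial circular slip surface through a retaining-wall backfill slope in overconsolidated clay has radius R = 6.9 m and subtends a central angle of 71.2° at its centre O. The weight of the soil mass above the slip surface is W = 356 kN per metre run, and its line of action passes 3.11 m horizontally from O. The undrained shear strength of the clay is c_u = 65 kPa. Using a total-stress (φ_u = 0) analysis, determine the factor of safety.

Taking moments about the centre O, the resisting moment is provided by the undrained shear strength acting along the arc:
Arc length L_a = R·θ = 6.9·(71.2°·π/180) = 6.9·1.2427 = 8.57 m
M_R = c_u·L_a·R = 65·8.57·6.9 = 3845.6 kN·m/m
M_D = W·d = 356·3.11 = 1107.2 kN·m/m
FS = M_R / M_D = 3845.6 / 1107.2 = 3.473

FS = 3.47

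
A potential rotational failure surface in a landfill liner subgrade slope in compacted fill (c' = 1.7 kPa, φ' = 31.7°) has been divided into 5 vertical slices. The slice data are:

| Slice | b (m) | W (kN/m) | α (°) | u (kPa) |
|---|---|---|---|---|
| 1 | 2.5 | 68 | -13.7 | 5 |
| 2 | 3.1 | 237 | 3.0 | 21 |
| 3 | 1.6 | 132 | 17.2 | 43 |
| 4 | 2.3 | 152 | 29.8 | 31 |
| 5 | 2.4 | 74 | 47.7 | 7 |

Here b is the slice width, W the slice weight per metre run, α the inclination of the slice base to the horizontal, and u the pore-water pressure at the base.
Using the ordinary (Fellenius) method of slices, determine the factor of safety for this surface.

FS = 1.46

Ordinary method of slices: FS = Σ[c'·Δl_i + (W_i cosα_i − u_i·Δl_i)·tanφ'] / Σ W_i sinα_i, with Δl_i = b_i / cosα_i.
Slice 1: Δl = 2.5/cos(-13.7°) = 2.573 m; N'_1 = 68·cos(-13.7°) − 5·2.573 = 53.2; c'Δl = 4.37; W sinα = -16.1
Slice 2: Δl = 3.1/cos3.0° = 3.104 m; N'_2 = 237·cos3.0° − 21·3.104 = 171.5; c'Δl = 5.28; W sinα = 12.4
Slice 3: Δl = 1.6/cos17.2° = 1.675 m; N'_3 = 132·cos17.2° − 43·1.675 = 54.1; c'Δl = 2.85; W sinα = 39.0
Slice 4: Δl = 2.3/cos29.8° = 2.650 m; N'_4 = 152·cos29.8° − 31·2.650 = 49.7; c'Δl = 4.51; W sinα = 75.5
Slice 5: Δl = 2.4/cos47.7° = 3.566 m; N'_5 = 74·cos47.7° − 7·3.566 = 24.8; c'Δl = 6.06; W sinα = 54.7
Σc'Δl = 23.1 kN/m; ΣN' = 353.3 kN/m; ΣW sinα = 165.6 kN/m
Resisting = 23.1 + 353.3·tan31.7° = 23.1 + 218.2 = 241.3 kN/m
FS = 241.3 / 165.6 = 1.457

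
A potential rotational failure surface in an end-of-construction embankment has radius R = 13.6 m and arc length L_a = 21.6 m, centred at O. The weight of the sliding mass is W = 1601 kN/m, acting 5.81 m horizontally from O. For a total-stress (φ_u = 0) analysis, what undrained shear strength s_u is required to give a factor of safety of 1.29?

s_u = 40.8 kPa

FS = s_u·L_a·R / (W·d), so s_u = FS·W·d / (L_a·R).
s_u = 1.29·1601·5.81 / (21.60·13.6) = 11999.3 / 293.76 = 40.85 kPa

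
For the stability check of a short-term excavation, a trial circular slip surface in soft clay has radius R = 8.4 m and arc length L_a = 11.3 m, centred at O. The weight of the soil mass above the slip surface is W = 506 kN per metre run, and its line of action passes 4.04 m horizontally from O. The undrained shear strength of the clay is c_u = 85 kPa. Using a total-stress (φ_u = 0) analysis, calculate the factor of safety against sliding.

FS = 3.95

Taking moments about the centre O, the resisting moment is provided by the undrained shear strength acting along the arc:
M_R = c_u·L_a·R = 85·11.30·8.4 = 8068.2 kN·m/m
M_D = W·d = 506·4.04 = 2044.2 kN·m/m
FS = M_R / M_D = 8068.2 / 2044.2 = 3.947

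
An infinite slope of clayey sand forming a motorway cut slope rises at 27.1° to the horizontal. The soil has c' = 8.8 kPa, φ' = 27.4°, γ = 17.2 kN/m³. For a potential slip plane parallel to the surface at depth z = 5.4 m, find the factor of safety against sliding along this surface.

For an infinite slope with a slip plane parallel to the surface (no pore pressure): FS = [c' + γz cos²β tanφ'] / [γz sinβ cosβ].
γz = 17.2·5.4 = 92.88 kN/m²
Numerator = 8.8 + 92.88·cos²27.1°·tan27.4° = 8.8 + 92.88·0.7925·0.5184 = 46.953 kPa
Denominator = 92.88·sin27.1°·cos27.1° = 92.88·0.4555·0.8902 = 37.666 kPa
FS = 46.953 / 37.666 = 1.247

FS = 1.25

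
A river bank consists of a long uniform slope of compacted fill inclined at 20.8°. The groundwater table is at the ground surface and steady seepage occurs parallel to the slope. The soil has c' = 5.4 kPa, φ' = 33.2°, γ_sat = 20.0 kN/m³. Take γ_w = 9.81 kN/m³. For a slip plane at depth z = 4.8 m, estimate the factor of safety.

With seepage parallel to the slope and the water table at the surface, the effective normal stress on the slip plane uses the buoyant unit weight γ' = γ_sat − γ_w while the driving shear stress uses γ_sat:
FS = [c' + γ' z cos²β tanφ'] / [γ_sat z sinβ cosβ]
γ' = 20.0 − 9.81 = 10.19 kN/m³
Numerator = 5.4 + 10.19·4.8·cos²20.8°·tan33.2° = 5.4 + 10.19·4.8·0.8739·0.6544 = 33.371 kPa
Denominator = 20.0·4.8·sin20.8°·cos20.8° = 20.0·4.8·0.3551·0.9348 = 31.868 kPa
FS = 33.371 / 31.868 = 1.047

FS = 1.05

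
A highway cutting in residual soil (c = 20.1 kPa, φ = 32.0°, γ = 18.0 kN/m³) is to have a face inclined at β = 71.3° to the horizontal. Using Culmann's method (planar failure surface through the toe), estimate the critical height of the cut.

H_c = 15.86 m

Culmann's analysis gives the critical failure plane at α_cr = (β + φ)/2 = (71.3 + 32.0)/2 = 51.6°, and the critical height
H_c = (4c/γ) · sinβ cosφ / [1 − cos(β − φ)]
    = (4·20.1/18.0) · sin71.3°·cos32.0° / [1 − cos(39.3°)]
    = 4.467 · 0.9472·0.8480 / [1 − 0.7738]
    = 4.467 · 0.8033 / 0.2262
    = 15.86 m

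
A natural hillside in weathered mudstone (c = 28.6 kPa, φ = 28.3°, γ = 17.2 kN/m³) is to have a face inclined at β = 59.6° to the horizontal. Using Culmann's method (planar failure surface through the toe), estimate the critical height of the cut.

H_c = 34.71 m

Culmann's analysis gives the critical failure plane at α_cr = (β + φ)/2 = (59.6 + 28.3)/2 = 44.0°, and the critical height
H_c = (4c/γ) · sinβ cosφ / [1 − cos(β − φ)]
    = (4·28.6/17.2) · sin59.6°·cos28.3° / [1 − cos(31.3°)]
    = 6.651 · 0.8625·0.8805 / [1 − 0.8545]
    = 6.651 · 0.7594 / 0.1455
    = 34.71 m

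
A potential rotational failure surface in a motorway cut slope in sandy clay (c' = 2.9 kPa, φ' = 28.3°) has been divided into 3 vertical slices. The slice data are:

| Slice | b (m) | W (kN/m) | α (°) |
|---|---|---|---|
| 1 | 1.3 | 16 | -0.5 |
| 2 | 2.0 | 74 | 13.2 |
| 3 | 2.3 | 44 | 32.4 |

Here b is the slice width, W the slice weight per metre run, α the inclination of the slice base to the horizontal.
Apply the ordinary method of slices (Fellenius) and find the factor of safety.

FS = 2.11

Ordinary method of slices: FS = Σ[c'·Δl_i + (W_i cosα_i)·tanφ'] / Σ W_i sinα_i, with Δl_i = b_i / cosα_i.
Slice 1: Δl = 1.3/cos(-0.5°) = 1.300 m; N'_1 = 16·cos(-0.5°) = 16.0; c'Δl = 3.77; W sinα = -0.1
Slice 2: Δl = 2.0/cos13.2° = 2.054 m; N'_2 = 74·cos13.2° = 72.0; c'Δl = 5.96; W sinα = 16.9
Slice 3: Δl = 2.3/cos32.4° = 2.724 m; N'_3 = 44·cos32.4° = 37.2; c'Δl = 7.90; W sinα = 23.6
Σc'Δl = 17.6 kN/m; ΣN' = 125.2 kN/m; ΣW sinα = 40.3 kN/m
Resisting = 17.6 + 125.2·tan28.3° = 17.6 + 67.4 = 85.0 kN/m
FS = 85.0 / 40.3 = 2.108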